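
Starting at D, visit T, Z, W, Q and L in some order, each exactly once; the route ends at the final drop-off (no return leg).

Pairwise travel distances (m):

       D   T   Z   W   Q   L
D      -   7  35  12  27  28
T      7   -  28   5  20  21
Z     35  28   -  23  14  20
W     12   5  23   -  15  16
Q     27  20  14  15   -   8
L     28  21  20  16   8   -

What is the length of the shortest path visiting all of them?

There are 5! = 120 possible orderings.
D→T→Z→W→Q→L: 7+28+23+15+8 = 81
D→T→Z→W→L→Q: 7+28+23+16+8 = 82
D→T→Z→Q→W→L: 7+28+14+15+16 = 80
D→T→Z→Q→L→W: 7+28+14+8+16 = 73
D→T→Z→L→W→Q: 7+28+20+16+15 = 86
D→T→Z→L→Q→W: 7+28+20+8+15 = 78
D→T→W→Z→Q→L: 7+5+23+14+8 = 57
D→T→W→Z→L→Q: 7+5+23+20+8 = 63
D→T→W→Q→Z→L: 7+5+15+14+20 = 61
D→T→W→Q→L→Z: 7+5+15+8+20 = 55
D→T→W→L→Z→Q: 7+5+16+20+14 = 62
D→T→W→L→Q→Z: 7+5+16+8+14 = 50
D→T→Q→Z→W→L: 7+20+14+23+16 = 80
D→T→Q→Z→L→W: 7+20+14+20+16 = 77
… (106 more)
The minimum is 50.
One shortest path: D → T → W → L → Q → Z.

Shortest open route: 50 m.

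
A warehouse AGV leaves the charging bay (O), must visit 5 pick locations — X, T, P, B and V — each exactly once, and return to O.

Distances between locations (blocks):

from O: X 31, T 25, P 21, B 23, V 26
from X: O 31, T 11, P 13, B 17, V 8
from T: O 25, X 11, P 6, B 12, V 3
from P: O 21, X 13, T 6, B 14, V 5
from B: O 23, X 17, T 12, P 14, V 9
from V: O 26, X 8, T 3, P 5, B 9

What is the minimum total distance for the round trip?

Shortest round trip = 78 blocks.

With 5 stops there are 5!/2 = 60 distinct round trips (a route and its reverse cost the same).
O→X→T→P→B→V→O: 31+11+6+14+9+26 = 97
O→X→T→P→V→B→O: 31+11+6+5+9+23 = 85
O→X→T→B→P→V→O: 31+11+12+14+5+26 = 99
O→X→T→B→V→P→O: 31+11+12+9+5+21 = 89
O→X→T→V→P→B→O: 31+11+3+5+14+23 = 87
O→X→T→V→B→P→O: 31+11+3+9+14+21 = 89
O→X→P→T→B→V→O: 31+13+6+12+9+26 = 97
O→X→P→T→V→B→O: 31+13+6+3+9+23 = 85
O→X→P→B→T→V→O: 31+13+14+12+3+26 = 99
O→X→P→B→V→T→O: 31+13+14+9+3+25 = 95
O→X→P→V→T→B→O: 31+13+5+3+12+23 = 87
O→X→P→V→B→T→O: 31+13+5+9+12+25 = 95
O→X→B→T→P→V→O: 31+17+12+6+5+26 = 97
O→X→B→T→V→P→O: 31+17+12+3+5+21 = 89
… (46 more)
O→P→T→X→V→B→O: 21+6+11+8+9+23 = 78  ← best
The minimum is 78.
One optimal route: O → P → T → X → V → B → O (or its reverse).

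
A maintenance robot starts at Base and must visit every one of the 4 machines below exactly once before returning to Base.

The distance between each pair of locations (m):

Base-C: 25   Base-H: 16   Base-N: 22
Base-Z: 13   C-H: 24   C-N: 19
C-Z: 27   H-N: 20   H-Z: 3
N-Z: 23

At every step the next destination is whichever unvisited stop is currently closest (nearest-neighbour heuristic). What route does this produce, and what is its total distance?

80 m along Base → Z → H → N → C → Base.

At Base the remaining stops are Z 13, H 16, N 22, C 25; go to Z.
At Z the remaining stops are H 3, N 23, C 27; go to H.
At H the remaining stops are N 20, C 24; go to N.
At N the remaining stops are C 19; go to C.
Return C→Base: 25.
Total = 13 + 3 + 20 + 19 + 25 = 80.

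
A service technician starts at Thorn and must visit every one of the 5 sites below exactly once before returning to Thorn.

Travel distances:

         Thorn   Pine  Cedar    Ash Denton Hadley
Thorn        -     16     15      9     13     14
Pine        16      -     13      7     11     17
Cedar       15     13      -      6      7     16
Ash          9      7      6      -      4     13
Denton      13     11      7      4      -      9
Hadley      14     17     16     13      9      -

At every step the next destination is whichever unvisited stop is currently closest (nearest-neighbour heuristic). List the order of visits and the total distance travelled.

At Thorn the remaining stops are Ash 9, Denton 13, Hadley 14, Cedar 15, Pine 16; go to Ash.
At Ash the remaining stops are Denton 4, Cedar 6, Pine 7, Hadley 13; go to Denton.
At Denton the remaining stops are Cedar 7, Hadley 9, Pine 11; go to Cedar.
At Cedar the remaining stops are Pine 13, Hadley 16; go to Pine.
At Pine the remaining stops are Hadley 17; go to Hadley.
Return Hadley→Thorn: 14.
Total = 9 + 4 + 7 + 13 + 17 + 14 = 64.

64 along Thorn → Ash → Denton → Cedar → Pine → Hadley → Thorn.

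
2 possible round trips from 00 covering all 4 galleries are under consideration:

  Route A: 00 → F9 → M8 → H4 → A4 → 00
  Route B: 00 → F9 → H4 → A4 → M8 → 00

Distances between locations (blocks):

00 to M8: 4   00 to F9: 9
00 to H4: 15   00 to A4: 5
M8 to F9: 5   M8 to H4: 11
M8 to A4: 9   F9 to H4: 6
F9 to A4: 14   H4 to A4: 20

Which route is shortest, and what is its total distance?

48 blocks — Route B is the shortest.

Route A: 9 + 5 + 11 + 20 + 5 = 50
Route B: 9 + 6 + 20 + 9 + 4 = 48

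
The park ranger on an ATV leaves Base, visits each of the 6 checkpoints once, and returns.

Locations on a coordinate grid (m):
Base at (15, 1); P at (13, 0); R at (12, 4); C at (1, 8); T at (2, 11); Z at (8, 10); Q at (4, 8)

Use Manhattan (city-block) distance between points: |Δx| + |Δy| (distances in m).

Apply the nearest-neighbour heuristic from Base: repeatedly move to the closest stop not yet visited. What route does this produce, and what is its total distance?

Base → [P:3 / R:6 / Z:16 / Q:18 / C:21 / T:23] → P (3)
P → [R:5 / Z:15 / Q:17 / C:20 / T:22] → R (5)
R → [Z:10 / Q:12 / C:15 / T:17] → Z (10)
Z → [Q:6 / T:7 / C:9] → Q (6)
Q → [C:3 / T:5] → C (3)
C → [T:4] → T (4)
Return T→Base: 23.
Total = 3 + 5 + 10 + 6 + 3 + 4 + 23 = 54.

54 m along Base → P → R → Z → Q → C → T → Base.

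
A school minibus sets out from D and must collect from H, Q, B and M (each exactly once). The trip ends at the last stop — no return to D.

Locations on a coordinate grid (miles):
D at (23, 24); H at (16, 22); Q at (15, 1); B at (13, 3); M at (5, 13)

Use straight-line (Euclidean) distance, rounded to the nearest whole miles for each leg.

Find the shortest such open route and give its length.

There are 4! = 24 possible orderings.
D - H - Q - B - M: 7+21+3+13 = 44
D - H - Q - M - B: 7+21+16+13 = 57
D - H - B - Q - M: 7+19+3+16 = 45
D - H - B - M - Q: 7+19+13+16 = 55
D - H - M - Q - B: 7+14+16+3 = 40
D - H - M - B - Q: 7+14+13+3 = 37
D - Q - H - B - M: 24+21+19+13 = 77
D - Q - H - M - B: 24+21+14+13 = 72
D - Q - B - H - M: 24+3+19+14 = 60
D - Q - B - M - H: 24+3+13+14 = 54
D - Q - M - H - B: 24+16+14+19 = 73
D - Q - M - B - H: 24+16+13+19 = 72
D - B - H - Q - M: 23+19+21+16 = 79
D - B - H - M - Q: 23+19+14+16 = 72
… (10 more)
The minimum is 37.
One shortest path: D → H → M → B → Q.

37 miles — the minimum one-way total.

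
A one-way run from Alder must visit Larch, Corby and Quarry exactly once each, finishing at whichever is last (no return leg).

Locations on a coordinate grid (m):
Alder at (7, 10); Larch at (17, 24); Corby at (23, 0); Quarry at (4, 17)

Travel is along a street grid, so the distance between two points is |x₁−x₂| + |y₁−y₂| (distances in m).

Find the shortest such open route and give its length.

60 m — the minimum one-way total.

There are 3! = 6 possible orderings.
Alder → Larch → Corby → Quarry: 24+30+36 = 90
Alder → Larch → Quarry → Corby: 24+20+36 = 80
Alder → Corby → Larch → Quarry: 26+30+20 = 76
Alder → Corby → Quarry → Larch: 26+36+20 = 82
Alder → Quarry → Larch → Corby: 10+20+30 = 60
Alder → Quarry → Corby → Larch: 10+36+30 = 76
The minimum is 60.
One shortest path: Alder → Quarry → Larch → Corby.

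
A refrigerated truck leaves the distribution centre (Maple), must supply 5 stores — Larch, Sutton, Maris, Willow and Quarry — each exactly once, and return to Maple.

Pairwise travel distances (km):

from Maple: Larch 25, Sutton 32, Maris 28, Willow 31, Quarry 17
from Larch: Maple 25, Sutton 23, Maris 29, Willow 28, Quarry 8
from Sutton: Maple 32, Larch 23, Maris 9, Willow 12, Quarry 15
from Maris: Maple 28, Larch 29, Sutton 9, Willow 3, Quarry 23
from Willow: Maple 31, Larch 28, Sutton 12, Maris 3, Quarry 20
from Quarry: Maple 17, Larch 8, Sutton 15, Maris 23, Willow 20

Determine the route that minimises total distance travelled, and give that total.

Minimum total distance: 91 km.

Maple→Larch→Sutton→Maris→Willow→Quarry→Maple: 25+23+9+3+20+17 = 97
Maple→Larch→Sutton→Maris→Quarry→Willow→Maple: 25+23+9+23+20+31 = 131
Maple→Larch→Sutton→Willow→Maris→Quarry→Maple: 25+23+12+3+23+17 = 103
Maple→Larch→Sutton→Willow→Quarry→Maris→Maple: 25+23+12+20+23+28 = 131
Maple→Larch→Sutton→Quarry→Maris→Willow→Maple: 25+23+15+23+3+31 = 120
Maple→Larch→Sutton→Quarry→Willow→Maris→Maple: 25+23+15+20+3+28 = 114
Maple→Larch→Maris→Sutton→Willow→Quarry→Maple: 25+29+9+12+20+17 = 112
Maple→Larch→Maris→Sutton→Quarry→Willow→Maple: 25+29+9+15+20+31 = 129
Maple→Larch→Maris→Willow→Sutton→Quarry→Maple: 25+29+3+12+15+17 = 101
Maple→Larch→Maris→Willow→Quarry→Sutton→Maple: 25+29+3+20+15+32 = 124
Maple→Larch→Maris→Quarry→Sutton→Willow→Maple: 25+29+23+15+12+31 = 135
Maple→Larch→Maris→Quarry→Willow→Sutton→Maple: 25+29+23+20+12+32 = 141
Maple→Larch→Willow→Sutton→Maris→Quarry→Maple: 25+28+12+9+23+17 = 114
Maple→Larch→Willow→Sutton→Quarry→Maris→Maple: 25+28+12+15+23+28 = 131
… (46 more)
Maple→Larch→Quarry→Sutton→Maris→Willow→Maple: 25+8+15+9+3+31 = 91  ← best
The minimum is 91.
One optimal route: Maple → Larch → Quarry → Sutton → Maris → Willow → Maple (or its reverse).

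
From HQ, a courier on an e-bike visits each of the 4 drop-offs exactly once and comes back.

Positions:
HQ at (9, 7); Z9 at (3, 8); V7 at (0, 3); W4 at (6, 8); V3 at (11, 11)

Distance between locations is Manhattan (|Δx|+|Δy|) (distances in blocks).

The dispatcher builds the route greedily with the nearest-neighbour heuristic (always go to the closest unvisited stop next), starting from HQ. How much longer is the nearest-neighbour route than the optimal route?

HQ: W4=4, V3=6, Z9=7, V7=13 ⇒ W4
W4: Z9=3, V3=8, V7=11 ⇒ Z9
Z9: V7=8, V3=11 ⇒ V7
V7: V3=19 ⇒ V3
NN route HQ → W4 → Z9 → V7 → V3 → HQ costs 40.
Optimal: HQ → V7 → Z9 → W4 → V3 → HQ costs 38 (by enumerating all 12 distinct tours).
Excess = 40 − 38 = 2.

The nearest-neighbour route is 2 blocks longer than optimal.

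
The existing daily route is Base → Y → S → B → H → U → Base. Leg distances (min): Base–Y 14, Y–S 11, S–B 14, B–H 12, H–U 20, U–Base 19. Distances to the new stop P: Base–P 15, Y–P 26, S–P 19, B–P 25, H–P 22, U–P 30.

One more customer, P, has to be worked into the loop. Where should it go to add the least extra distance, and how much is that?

Adding 26 min by placing P on the U–Base leg.

Insertion cost between consecutive stops i–j is d(i,P) + d(P,j) − d(i,j):
  between Base and Y: 15 + 26 − 14 = 27
  between Y and S: 26 + 19 − 11 = 34
  between S and B: 19 + 25 − 14 = 30
  between B and H: 25 + 22 − 12 = 35
  between H and U: 22 + 30 − 20 = 32
  between U and Base: 30 + 15 − 19 = 26
Cheapest insertion is between U and Base, adding 26.
New total = 90 + 26 = 116.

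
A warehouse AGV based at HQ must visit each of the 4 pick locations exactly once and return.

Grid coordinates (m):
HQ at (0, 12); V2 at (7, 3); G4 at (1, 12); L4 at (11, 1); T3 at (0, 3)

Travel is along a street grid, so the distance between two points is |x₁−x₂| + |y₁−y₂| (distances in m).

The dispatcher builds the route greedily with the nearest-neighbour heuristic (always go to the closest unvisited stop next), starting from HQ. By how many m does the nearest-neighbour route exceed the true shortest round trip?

From HQ: G4=1, T3=9, V2=16, L4=22 → choose G4 (1).
From G4: T3=10, V2=15, L4=21 → choose T3 (10).
From T3: V2=7, L4=13 → choose V2 (7).
From V2: L4=6 → choose L4 (6).
NN route HQ → G4 → T3 → V2 → L4 → HQ costs 46.
Optimal: HQ → G4 → V2 → L4 → T3 → HQ costs 44 (by enumerating all 12 distinct tours).
Excess = 46 − 44 = 2.

2 m longer than the optimal tour.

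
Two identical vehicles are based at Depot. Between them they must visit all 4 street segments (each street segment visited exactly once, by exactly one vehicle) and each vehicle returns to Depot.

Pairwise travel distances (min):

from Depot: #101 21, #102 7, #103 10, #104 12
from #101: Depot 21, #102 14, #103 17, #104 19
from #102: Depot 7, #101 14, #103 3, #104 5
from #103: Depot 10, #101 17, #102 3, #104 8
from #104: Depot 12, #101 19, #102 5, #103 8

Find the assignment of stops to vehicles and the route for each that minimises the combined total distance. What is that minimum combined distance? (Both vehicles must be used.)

Minimum combined distance: 72 min.

Try each way of splitting the stops between the two vehicles (each non-empty) and, for each split, find the best tour for each vehicle:
  {#101} + {#102, #103, #104}: 42 + 30 = 72
  {#102} + {#101, #103, #104}: 14 + 58 = 72
  {#101, #102} + {#103, #104}: 42 + 30 = 72
  {#103} + {#101, #102, #104}: 20 + 52 = 72
  {#101, #103} + {#102, #104}: 48 + 24 = 72
  {#102, #103} + {#101, #104}: 20 + 52 = 72
  … (7 splits in total)
Best: vehicle 1 Depot → #101 → Depot = 42; vehicle 2 Depot → #102 → #103 → #104 → Depot = 30; combined 72.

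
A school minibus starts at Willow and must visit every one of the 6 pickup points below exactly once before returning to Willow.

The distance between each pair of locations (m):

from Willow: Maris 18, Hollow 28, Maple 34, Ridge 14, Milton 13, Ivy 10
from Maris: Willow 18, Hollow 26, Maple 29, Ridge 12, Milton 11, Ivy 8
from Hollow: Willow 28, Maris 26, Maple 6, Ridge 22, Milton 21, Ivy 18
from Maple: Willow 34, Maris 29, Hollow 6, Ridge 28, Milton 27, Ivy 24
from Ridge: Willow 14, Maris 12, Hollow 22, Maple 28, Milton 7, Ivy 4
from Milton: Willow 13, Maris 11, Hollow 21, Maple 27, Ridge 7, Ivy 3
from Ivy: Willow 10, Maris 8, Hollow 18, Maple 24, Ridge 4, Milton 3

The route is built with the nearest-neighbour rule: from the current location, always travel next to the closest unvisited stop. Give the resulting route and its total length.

Total distance 98 m via the nearest-neighbour route Willow → Ivy → Milton → Ridge → Maris → Hollow → Maple → Willow.

At Willow the remaining stops are Ivy 10, Milton 13, Ridge 14, Maris 18, Hollow 28, Maple 34; go to Ivy.
At Ivy the remaining stops are Milton 3, Ridge 4, Maris 8, Hollow 18, Maple 24; go to Milton.
At Milton the remaining stops are Ridge 7, Maris 11, Hollow 21, Maple 27; go to Ridge.
At Ridge the remaining stops are Maris 12, Hollow 22, Maple 28; go to Maris.
At Maris the remaining stops are Hollow 26, Maple 29; go to Hollow.
At Hollow the remaining stops are Maple 6; go to Maple.
Return Maple→Willow: 34.
Total = 10 + 3 + 7 + 12 + 26 + 6 + 34 = 98.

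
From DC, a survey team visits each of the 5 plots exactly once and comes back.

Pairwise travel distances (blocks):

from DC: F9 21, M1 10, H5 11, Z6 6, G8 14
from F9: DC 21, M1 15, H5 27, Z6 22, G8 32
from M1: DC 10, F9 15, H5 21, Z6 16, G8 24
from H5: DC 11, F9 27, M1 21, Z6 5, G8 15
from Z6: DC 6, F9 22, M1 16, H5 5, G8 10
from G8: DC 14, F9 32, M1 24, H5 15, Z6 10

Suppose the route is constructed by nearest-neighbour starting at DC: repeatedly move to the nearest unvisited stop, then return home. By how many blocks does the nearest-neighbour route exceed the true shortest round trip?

DC: Z6=6, M1=10, H5=11, G8=14, F9=21 ⇒ Z6
Z6: H5=5, G8=10, M1=16, F9=22 ⇒ H5
H5: G8=15, M1=21, F9=27 ⇒ G8
G8: M1=24, F9=32 ⇒ M1
M1: F9=15 ⇒ F9
NN route DC → Z6 → H5 → G8 → M1 → F9 → DC costs 86.
Optimal: DC → M1 → F9 → H5 → Z6 → G8 → DC costs 81 (by enumerating all 60 distinct tours).
Excess = 86 − 81 = 5.

5 blocks longer than the optimal tour.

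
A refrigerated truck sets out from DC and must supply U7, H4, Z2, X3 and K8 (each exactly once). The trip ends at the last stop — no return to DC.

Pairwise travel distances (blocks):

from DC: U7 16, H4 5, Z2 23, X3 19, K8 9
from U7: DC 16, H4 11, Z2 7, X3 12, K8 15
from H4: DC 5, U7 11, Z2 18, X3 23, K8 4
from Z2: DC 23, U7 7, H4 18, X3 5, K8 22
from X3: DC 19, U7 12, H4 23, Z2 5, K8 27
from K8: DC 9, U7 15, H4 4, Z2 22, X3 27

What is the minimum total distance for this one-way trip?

There are 5! = 120 possible orderings.
DC → U7 → H4 → Z2 → X3 → K8: 16+11+18+5+27 = 77
DC → U7 → H4 → Z2 → K8 → X3: 16+11+18+22+27 = 94
DC → U7 → H4 → X3 → Z2 → K8: 16+11+23+5+22 = 77
DC → U7 → H4 → X3 → K8 → Z2: 16+11+23+27+22 = 99
DC → U7 → H4 → K8 → Z2 → X3: 16+11+4+22+5 = 58
DC → U7 → H4 → K8 → X3 → Z2: 16+11+4+27+5 = 63
DC → U7 → Z2 → H4 → X3 → K8: 16+7+18+23+27 = 91
DC → U7 → Z2 → H4 → K8 → X3: 16+7+18+4+27 = 72
DC → U7 → Z2 → X3 → H4 → K8: 16+7+5+23+4 = 55
DC → U7 → Z2 → X3 → K8 → H4: 16+7+5+27+4 = 59
DC → U7 → Z2 → K8 → H4 → X3: 16+7+22+4+23 = 72
DC → U7 → Z2 → K8 → X3 → H4: 16+7+22+27+23 = 95
DC → U7 → X3 → H4 → Z2 → K8: 16+12+23+18+22 = 91
DC → U7 → X3 → H4 → K8 → Z2: 16+12+23+4+22 = 77
… (106 more)
DC → H4 → K8 → U7 → Z2 → X3: 5+4+15+7+5 = 36  ← best
The minimum is 36.
One shortest path: DC → H4 → K8 → U7 → Z2 → X3.

Shortest open route: 36 blocks.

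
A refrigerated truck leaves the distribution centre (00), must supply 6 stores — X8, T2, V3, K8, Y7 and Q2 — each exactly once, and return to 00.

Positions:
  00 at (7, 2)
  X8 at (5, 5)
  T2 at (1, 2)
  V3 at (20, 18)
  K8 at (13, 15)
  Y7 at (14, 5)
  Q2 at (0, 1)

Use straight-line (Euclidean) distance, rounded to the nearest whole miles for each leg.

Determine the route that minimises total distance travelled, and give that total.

00-X8-T2-V3-K8-Y7-Q2-00: 4+5+25+8+10+15+7 = 74
00-X8-T2-V3-K8-Q2-Y7-00: 4+5+25+8+19+15+8 = 84
00-X8-T2-V3-Y7-K8-Q2-00: 4+5+25+14+10+19+7 = 84
00-X8-T2-V3-Y7-Q2-K8-00: 4+5+25+14+15+19+14 = 96
00-X8-T2-V3-Q2-K8-Y7-00: 4+5+25+26+19+10+8 = 97
00-X8-T2-V3-Q2-Y7-K8-00: 4+5+25+26+15+10+14 = 99
00-X8-T2-K8-V3-Y7-Q2-00: 4+5+18+8+14+15+7 = 71
00-X8-T2-K8-V3-Q2-Y7-00: 4+5+18+8+26+15+8 = 84
… (352 more)
00-T2-Q2-X8-K8-V3-Y7-00: 6+1+6+13+8+14+8 = 56  ← best
The minimum is 56.
One optimal route: 00 → T2 → Q2 → X8 → K8 → V3 → Y7 → 00 (or its reverse).

Shortest round trip = 56 miles.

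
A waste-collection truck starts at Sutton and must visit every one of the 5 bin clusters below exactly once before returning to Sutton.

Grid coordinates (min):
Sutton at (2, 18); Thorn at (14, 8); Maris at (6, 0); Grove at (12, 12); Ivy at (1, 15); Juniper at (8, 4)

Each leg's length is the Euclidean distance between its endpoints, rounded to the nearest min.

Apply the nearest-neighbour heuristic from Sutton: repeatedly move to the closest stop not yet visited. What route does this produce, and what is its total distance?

Sutton → [Ivy:3 / Grove:12 / Juniper:15 / Thorn:16 / Maris:18] → Ivy (3)
Ivy → [Grove:11 / Juniper:13 / Thorn:15 / Maris:16] → Grove (11)
Grove → [Thorn:4 / Juniper:9 / Maris:13] → Thorn (4)
Thorn → [Juniper:7 / Maris:11] → Juniper (7)
Juniper → [Maris:4] → Maris (4)
Return Maris→Sutton: 18.
Total = 3 + 11 + 4 + 7 + 4 + 18 = 47.

Nearest-neighbour total = 47 min; route Sutton → Ivy → Grove → Thorn → Juniper → Maris → Sutton.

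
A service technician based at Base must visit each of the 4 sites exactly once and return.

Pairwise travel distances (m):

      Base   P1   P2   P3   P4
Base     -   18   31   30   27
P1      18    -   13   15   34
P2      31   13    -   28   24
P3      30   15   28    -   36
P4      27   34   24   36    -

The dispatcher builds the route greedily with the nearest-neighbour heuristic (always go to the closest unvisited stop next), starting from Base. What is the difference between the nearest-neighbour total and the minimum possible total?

Base: P1=18, P4=27, P3=30, P2=31 ⇒ P1
P1: P2=13, P3=15, P4=34 ⇒ P2
P2: P4=24, P3=28 ⇒ P4
P4: P3=36 ⇒ P3
NN route Base → P1 → P2 → P4 → P3 → Base costs 121.
Optimal: Base → P3 → P1 → P2 → P4 → Base costs 109 (by enumerating all 12 distinct tours).
Excess = 121 − 109 = 12.

12 m longer than the optimal tour.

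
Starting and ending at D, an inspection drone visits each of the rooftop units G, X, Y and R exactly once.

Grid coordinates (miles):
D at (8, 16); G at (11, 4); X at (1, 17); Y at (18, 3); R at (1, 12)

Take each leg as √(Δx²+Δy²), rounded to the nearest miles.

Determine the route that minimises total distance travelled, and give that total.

Shortest round trip = 48 miles.

With 4 stops there are 4!/2 = 12 distinct round trips (a route and its reverse cost the same).
D→G→X→Y→R→D: 12+16+22+19+8 = 77
D→G→X→R→Y→D: 12+16+5+19+16 = 68
D→G→Y→X→R→D: 12+7+22+5+8 = 54
D→G→Y→R→X→D: 12+7+19+5+7 = 50
D→G→R→X→Y→D: 12+13+5+22+16 = 68
D→G→R→Y→X→D: 12+13+19+22+7 = 73
D→X→G→Y→R→D: 7+16+7+19+8 = 57
D→X→G→R→Y→D: 7+16+13+19+16 = 71
D→X→Y→G→R→D: 7+22+7+13+8 = 57
D→X→R→G→Y→D: 7+5+13+7+16 = 48
D→Y→G→X→R→D: 16+7+16+5+8 = 52
D→Y→X→G→R→D: 16+22+16+13+8 = 75
The minimum is 48.
One optimal route: D → X → R → G → Y → D (or its reverse).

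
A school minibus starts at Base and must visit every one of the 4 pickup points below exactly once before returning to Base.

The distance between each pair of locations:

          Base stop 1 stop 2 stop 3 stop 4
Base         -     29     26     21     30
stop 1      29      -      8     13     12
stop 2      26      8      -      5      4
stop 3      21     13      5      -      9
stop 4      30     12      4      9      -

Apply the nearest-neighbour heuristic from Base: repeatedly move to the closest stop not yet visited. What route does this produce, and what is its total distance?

At Base the remaining stops are stop 3 21, stop 2 26, stop 1 29, stop 4 30; go to stop 3.
At stop 3 the remaining stops are stop 2 5, stop 4 9, stop 1 13; go to stop 2.
At stop 2 the remaining stops are stop 4 4, stop 1 8; go to stop 4.
At stop 4 the remaining stops are stop 1 12; go to stop 1.
Return stop 1→Base: 29.
Total = 21 + 5 + 4 + 12 + 29 = 71.

Nearest-neighbour total = 71; route Base → stop 3 → stop 2 → stop 4 → stop 1 → Base.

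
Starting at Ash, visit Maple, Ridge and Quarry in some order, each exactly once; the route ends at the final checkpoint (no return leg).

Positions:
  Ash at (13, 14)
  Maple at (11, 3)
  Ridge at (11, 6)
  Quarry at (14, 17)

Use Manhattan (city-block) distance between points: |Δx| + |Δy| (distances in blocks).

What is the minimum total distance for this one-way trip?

Minimum one-way distance = 21 blocks.

There are 3! = 6 possible orderings.
Ash - Maple - Ridge - Quarry: 13+3+14 = 30
Ash - Maple - Quarry - Ridge: 13+17+14 = 44
Ash - Ridge - Maple - Quarry: 10+3+17 = 30
Ash - Ridge - Quarry - Maple: 10+14+17 = 41
Ash - Quarry - Maple - Ridge: 4+17+3 = 24
Ash - Quarry - Ridge - Maple: 4+14+3 = 21
The minimum is 21.
One shortest path: Ash → Quarry → Ridge → Maple.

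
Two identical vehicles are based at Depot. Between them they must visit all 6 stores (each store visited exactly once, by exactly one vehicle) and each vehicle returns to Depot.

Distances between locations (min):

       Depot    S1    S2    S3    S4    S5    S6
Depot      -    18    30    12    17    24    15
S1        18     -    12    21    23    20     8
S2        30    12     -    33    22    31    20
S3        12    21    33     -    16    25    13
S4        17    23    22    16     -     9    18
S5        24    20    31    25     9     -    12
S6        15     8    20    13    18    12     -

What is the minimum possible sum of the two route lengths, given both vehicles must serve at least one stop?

112 min — the smallest possible combined total.

There are 2^5 − 1 = 31 ways to divide the 6 stops into two non-empty groups. For each, the best each vehicle can do is its own shortest tour through its group:
  {S1} + {S2, S3, S4, S5, S6}: 36 + 98 = 134
  {S2} + {S1, S3, S4, S5, S6}: 60 + 75 = 135
  {S1, S2} + {S3, S4, S5, S6}: 60 + 63 = 123
  {S3} + {S1, S2, S4, S5, S6}: 24 + 88 = 112
  {S1, S3} + {S2, S4, S5, S6}: 51 + 88 = 139
  {S2, S3} + {S1, S4, S5, S6}: 75 + 64 = 139
  … (31 splits in total)
Best: vehicle 1 Depot → S3 → Depot = 24; vehicle 2 Depot → S1 → S2 → S4 → S5 → S6 → Depot = 88; combined 112.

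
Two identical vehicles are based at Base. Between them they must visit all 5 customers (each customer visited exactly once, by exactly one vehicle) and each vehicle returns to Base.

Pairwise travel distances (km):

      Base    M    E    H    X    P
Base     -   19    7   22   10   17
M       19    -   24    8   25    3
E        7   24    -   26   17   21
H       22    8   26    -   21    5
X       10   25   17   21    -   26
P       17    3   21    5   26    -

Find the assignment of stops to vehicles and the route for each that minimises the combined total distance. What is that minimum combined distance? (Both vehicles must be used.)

72 km — the smallest possible combined total.

Check every non-empty split of the stops between the two vehicles; for each half take its own optimal tour:
  {M} + {E, H, X, P}: 38 + 64 = 102
  {E} + {M, H, X, P}: 14 + 58 = 72
  {M, E} + {H, X, P}: 50 + 53 = 103
  {H} + {M, E, X, P}: 44 + 66 = 110
  {M, H} + {E, X, P}: 49 + 64 = 113
  {E, H} + {M, X, P}: 55 + 55 = 110
  … (15 splits in total)
Best: vehicle 1 Base → E → Base = 14; vehicle 2 Base → M → P → H → X → Base = 58; combined 72.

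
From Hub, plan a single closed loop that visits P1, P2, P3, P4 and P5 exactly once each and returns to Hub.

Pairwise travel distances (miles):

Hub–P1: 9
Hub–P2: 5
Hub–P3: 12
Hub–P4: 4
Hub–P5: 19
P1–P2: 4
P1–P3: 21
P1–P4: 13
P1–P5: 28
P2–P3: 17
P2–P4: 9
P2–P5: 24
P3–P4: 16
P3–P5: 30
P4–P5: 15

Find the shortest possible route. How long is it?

Shortest round trip = 79 miles.

With 5 stops there are 5!/2 = 60 distinct round trips (a route and its reverse cost the same).
Hub→P1→P2→P3→P4→P5→Hub: 9+4+17+16+15+19 = 80
Hub→P1→P2→P3→P5→P4→Hub: 9+4+17+30+15+4 = 79
Hub→P1→P2→P4→P3→P5→Hub: 9+4+9+16+30+19 = 87
Hub→P1→P2→P4→P5→P3→Hub: 9+4+9+15+30+12 = 79
Hub→P1→P2→P5→P3→P4→Hub: 9+4+24+30+16+4 = 87
Hub→P1→P2→P5→P4→P3→Hub: 9+4+24+15+16+12 = 80
Hub→P1→P3→P2→P4→P5→Hub: 9+21+17+9+15+19 = 90
Hub→P1→P3→P2→P5→P4→Hub: 9+21+17+24+15+4 = 90
Hub→P1→P3→P4→P2→P5→Hub: 9+21+16+9+24+19 = 98
Hub→P1→P3→P4→P5→P2→Hub: 9+21+16+15+24+5 = 90
Hub→P1→P3→P5→P2→P4→Hub: 9+21+30+24+9+4 = 97
Hub→P1→P3→P5→P4→P2→Hub: 9+21+30+15+9+5 = 89
Hub→P1→P4→P2→P3→P5→Hub: 9+13+9+17+30+19 = 97
Hub→P1→P4→P2→P5→P3→Hub: 9+13+9+24+30+12 = 97
… (46 more)
The minimum is 79.
One optimal route: Hub → P1 → P2 → P3 → P5 → P4 → Hub (or its reverse).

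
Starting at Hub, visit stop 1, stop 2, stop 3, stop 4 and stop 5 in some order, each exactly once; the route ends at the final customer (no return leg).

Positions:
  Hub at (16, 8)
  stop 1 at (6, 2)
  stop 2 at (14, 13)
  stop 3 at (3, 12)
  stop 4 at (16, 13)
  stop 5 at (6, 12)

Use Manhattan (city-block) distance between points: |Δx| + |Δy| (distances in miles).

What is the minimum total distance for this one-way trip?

There are 5! = 120 possible orderings.
Hub→stop 1→stop 2→stop 3→stop 4→stop 5: 16+19+12+14+11 = 72
Hub→stop 1→stop 2→stop 3→stop 5→stop 4: 16+19+12+3+11 = 61
Hub→stop 1→stop 2→stop 4→stop 3→stop 5: 16+19+2+14+3 = 54
Hub→stop 1→stop 2→stop 4→stop 5→stop 3: 16+19+2+11+3 = 51
Hub→stop 1→stop 2→stop 5→stop 3→stop 4: 16+19+9+3+14 = 61
Hub→stop 1→stop 2→stop 5→stop 4→stop 3: 16+19+9+11+14 = 69
Hub→stop 1→stop 3→stop 2→stop 4→stop 5: 16+13+12+2+11 = 54
Hub→stop 1→stop 3→stop 2→stop 5→stop 4: 16+13+12+9+11 = 61
Hub→stop 1→stop 3→stop 4→stop 2→stop 5: 16+13+14+2+9 = 54
Hub→stop 1→stop 3→stop 4→stop 5→stop 2: 16+13+14+11+9 = 63
Hub→stop 1→stop 3→stop 5→stop 2→stop 4: 16+13+3+9+2 = 43
Hub→stop 1→stop 3→stop 5→stop 4→stop 2: 16+13+3+11+2 = 45
Hub→stop 1→stop 4→stop 2→stop 3→stop 5: 16+21+2+12+3 = 54
Hub→stop 1→stop 4→stop 2→stop 5→stop 3: 16+21+2+9+3 = 51
… (106 more)
Hub→stop 4→stop 2→stop 3→stop 5→stop 1: 5+2+12+3+10 = 32  ← best
The minimum is 32.
One shortest path: Hub → stop 4 → stop 2 → stop 3 → stop 5 → stop 1.

Shortest open route: 32 miles.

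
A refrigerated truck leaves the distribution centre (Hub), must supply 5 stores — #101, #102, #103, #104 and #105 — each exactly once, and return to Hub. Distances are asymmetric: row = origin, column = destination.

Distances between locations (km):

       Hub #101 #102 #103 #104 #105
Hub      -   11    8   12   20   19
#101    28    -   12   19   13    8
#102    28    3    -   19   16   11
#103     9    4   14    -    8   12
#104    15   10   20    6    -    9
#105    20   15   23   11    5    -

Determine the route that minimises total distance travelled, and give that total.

Hub-#101-#102-#103-#104-#105-Hub: 11+12+19+8+9+20 = 79
Hub-#101-#102-#103-#105-#104-Hub: 11+12+19+12+5+15 = 74
Hub-#101-#102-#104-#103-#105-Hub: 11+12+16+6+12+20 = 77
Hub-#101-#102-#104-#105-#103-Hub: 11+12+16+9+11+9 = 68
Hub-#101-#102-#105-#103-#104-Hub: 11+12+11+11+8+15 = 68
Hub-#101-#102-#105-#104-#103-Hub: 11+12+11+5+6+9 = 54
Hub-#101-#103-#102-#104-#105-Hub: 11+19+14+16+9+20 = 89
Hub-#101-#103-#102-#105-#104-Hub: 11+19+14+11+5+15 = 75
Hub-#101-#103-#104-#102-#105-Hub: 11+19+8+20+11+20 = 89
Hub-#101-#103-#104-#105-#102-Hub: 11+19+8+9+23+28 = 98
Hub-#101-#103-#105-#102-#104-Hub: 11+19+12+23+16+15 = 96
Hub-#101-#103-#105-#104-#102-Hub: 11+19+12+5+20+28 = 95
Hub-#101-#104-#102-#103-#105-Hub: 11+13+20+19+12+20 = 95
Hub-#101-#104-#102-#105-#103-Hub: 11+13+20+11+11+9 = 75
… (106 more)
Hub-#102-#101-#105-#104-#103-Hub: 8+3+8+5+6+9 = 39  ← best
The minimum is 39.
One optimal route: Hub → #102 → #101 → #105 → #104 → #103 → Hub.

39 km — the shortest possible round trip.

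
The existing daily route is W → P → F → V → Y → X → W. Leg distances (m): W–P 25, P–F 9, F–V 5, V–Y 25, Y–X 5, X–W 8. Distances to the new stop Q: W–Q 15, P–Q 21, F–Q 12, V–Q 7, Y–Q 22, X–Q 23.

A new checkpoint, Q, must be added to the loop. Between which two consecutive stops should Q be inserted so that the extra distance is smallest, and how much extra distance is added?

Adding 4 m by placing Q on the V–Y leg.

Insertion cost between consecutive stops i–j is d(i,Q) + d(Q,j) − d(i,j):
  between W and P: 15 + 21 − 25 = 11
  between P and F: 21 + 12 − 9 = 24
  between F and V: 12 + 7 − 5 = 14
  between V and Y: 7 + 22 − 25 = 4
  between Y and X: 22 + 23 − 5 = 40
  between X and W: 23 + 15 − 8 = 30
Cheapest insertion is between V and Y, adding 4.
New total = 77 + 4 = 81.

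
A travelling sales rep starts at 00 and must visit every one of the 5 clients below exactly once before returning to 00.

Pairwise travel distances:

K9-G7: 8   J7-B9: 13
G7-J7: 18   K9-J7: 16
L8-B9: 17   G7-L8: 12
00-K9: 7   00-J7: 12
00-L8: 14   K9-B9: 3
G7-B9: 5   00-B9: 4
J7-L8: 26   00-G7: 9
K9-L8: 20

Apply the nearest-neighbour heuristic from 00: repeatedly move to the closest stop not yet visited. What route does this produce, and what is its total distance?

Nearest-neighbour total = 65; route 00 → B9 → K9 → G7 → L8 → J7 → 00.

00 → [B9:4 / K9:7 / G7:9 / J7:12 / L8:14] → B9 (4)
B9 → [K9:3 / G7:5 / J7:13 / L8:17] → K9 (3)
K9 → [G7:8 / J7:16 / L8:20] → G7 (8)
G7 → [L8:12 / J7:18] → L8 (12)
L8 → [J7:26] → J7 (26)
Return J7→00: 12.
Total = 4 + 3 + 8 + 12 + 26 + 12 = 65.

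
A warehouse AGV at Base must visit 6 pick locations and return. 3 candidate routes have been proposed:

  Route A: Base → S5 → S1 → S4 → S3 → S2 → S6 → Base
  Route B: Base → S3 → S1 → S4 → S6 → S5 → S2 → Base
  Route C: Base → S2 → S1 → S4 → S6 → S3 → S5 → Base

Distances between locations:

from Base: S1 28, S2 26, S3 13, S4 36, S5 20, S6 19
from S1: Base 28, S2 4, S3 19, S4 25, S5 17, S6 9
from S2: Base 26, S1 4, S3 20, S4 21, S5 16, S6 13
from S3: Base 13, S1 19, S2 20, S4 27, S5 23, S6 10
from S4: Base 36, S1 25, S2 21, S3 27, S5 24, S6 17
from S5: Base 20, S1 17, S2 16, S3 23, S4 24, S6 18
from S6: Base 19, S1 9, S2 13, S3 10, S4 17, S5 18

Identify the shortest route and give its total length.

Shortest is Route C, total 125.

Route A: 20 + 17 + 25 + 27 + 20 + 13 + 19 = 141
Route B: 13 + 19 + 25 + 17 + 18 + 16 + 26 = 134
Route C: 26 + 4 + 25 + 17 + 10 + 23 + 20 = 125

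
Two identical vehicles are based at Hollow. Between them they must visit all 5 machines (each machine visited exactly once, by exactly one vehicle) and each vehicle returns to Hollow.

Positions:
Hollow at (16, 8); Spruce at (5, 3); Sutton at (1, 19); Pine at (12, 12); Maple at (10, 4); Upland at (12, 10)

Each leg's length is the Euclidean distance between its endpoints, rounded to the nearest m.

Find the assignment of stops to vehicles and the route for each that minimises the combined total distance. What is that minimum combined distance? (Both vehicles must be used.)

55 m — the smallest possible combined total.

Check every non-empty split of the stops between the two vehicles; for each half take its own optimal tour:
  {Spruce} + {Sutton, Pine, Maple, Upland}: 24 + 43 = 67
  {Sutton} + {Spruce, Pine, Maple, Upland}: 38 + 29 = 67
  {Spruce, Sutton} + {Pine, Maple, Upland}: 47 + 21 = 68
  {Pine} + {Spruce, Sutton, Maple, Upland}: 12 + 46 = 58
  {Spruce, Pine} + {Sutton, Maple, Upland}: 29 + 42 = 71
  {Sutton, Pine} + {Spruce, Maple, Upland}: 38 + 26 = 64
  … (15 splits in total)
  {Spruce, Sutton, Pine, Maple} + {Upland}: 47 + 8 = 55  ← best
Best: vehicle 1 Hollow → Pine → Sutton → Spruce → Maple → Hollow = 47; vehicle 2 Hollow → Upland → Hollow = 8; combined 55.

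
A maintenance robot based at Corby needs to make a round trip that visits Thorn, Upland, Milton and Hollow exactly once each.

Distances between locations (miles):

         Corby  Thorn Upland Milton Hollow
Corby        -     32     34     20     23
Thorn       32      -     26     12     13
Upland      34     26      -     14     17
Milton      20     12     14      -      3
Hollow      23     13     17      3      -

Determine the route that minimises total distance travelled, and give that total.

With 4 stops there are 4!/2 = 12 distinct round trips (a route and its reverse cost the same).
Corby-Thorn-Upland-Milton-Hollow-Corby: 32+26+14+3+23 = 98
Corby-Thorn-Upland-Hollow-Milton-Corby: 32+26+17+3+20 = 98
Corby-Thorn-Milton-Upland-Hollow-Corby: 32+12+14+17+23 = 98
Corby-Thorn-Milton-Hollow-Upland-Corby: 32+12+3+17+34 = 98
Corby-Thorn-Hollow-Upland-Milton-Corby: 32+13+17+14+20 = 96
Corby-Thorn-Hollow-Milton-Upland-Corby: 32+13+3+14+34 = 96
Corby-Upland-Thorn-Milton-Hollow-Corby: 34+26+12+3+23 = 98
Corby-Upland-Thorn-Hollow-Milton-Corby: 34+26+13+3+20 = 96
Corby-Upland-Milton-Thorn-Hollow-Corby: 34+14+12+13+23 = 96
Corby-Upland-Hollow-Thorn-Milton-Corby: 34+17+13+12+20 = 96
Corby-Milton-Thorn-Upland-Hollow-Corby: 20+12+26+17+23 = 98
Corby-Milton-Upland-Thorn-Hollow-Corby: 20+14+26+13+23 = 96
The minimum is 96.
One optimal route: Corby → Thorn → Hollow → Upland → Milton → Corby (or its reverse).

Minimum total distance: 96 miles.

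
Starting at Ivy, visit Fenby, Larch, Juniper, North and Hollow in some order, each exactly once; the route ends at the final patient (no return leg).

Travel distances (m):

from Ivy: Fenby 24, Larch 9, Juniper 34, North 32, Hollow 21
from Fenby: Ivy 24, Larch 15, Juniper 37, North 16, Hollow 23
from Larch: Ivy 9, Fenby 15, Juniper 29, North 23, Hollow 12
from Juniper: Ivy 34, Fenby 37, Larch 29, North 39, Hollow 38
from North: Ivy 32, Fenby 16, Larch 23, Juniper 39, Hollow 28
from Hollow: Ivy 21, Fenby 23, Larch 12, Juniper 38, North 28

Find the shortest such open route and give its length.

There are 5! = 120 possible orderings.
Ivy → Fenby → Larch → Juniper → North → Hollow: 24+15+29+39+28 = 135
Ivy → Fenby → Larch → Juniper → Hollow → North: 24+15+29+38+28 = 134
Ivy → Fenby → Larch → North → Juniper → Hollow: 24+15+23+39+38 = 139
Ivy → Fenby → Larch → North → Hollow → Juniper: 24+15+23+28+38 = 128
Ivy → Fenby → Larch → Hollow → Juniper → North: 24+15+12+38+39 = 128
Ivy → Fenby → Larch → Hollow → North → Juniper: 24+15+12+28+39 = 118
Ivy → Fenby → Juniper → Larch → North → Hollow: 24+37+29+23+28 = 141
Ivy → Fenby → Juniper → Larch → Hollow → North: 24+37+29+12+28 = 130
Ivy → Fenby → Juniper → North → Larch → Hollow: 24+37+39+23+12 = 135
Ivy → Fenby → Juniper → North → Hollow → Larch: 24+37+39+28+12 = 140
Ivy → Fenby → Juniper → Hollow → Larch → North: 24+37+38+12+23 = 134
Ivy → Fenby → Juniper → Hollow → North → Larch: 24+37+38+28+23 = 150
Ivy → Fenby → North → Larch → Juniper → Hollow: 24+16+23+29+38 = 130
Ivy → Fenby → North → Larch → Hollow → Juniper: 24+16+23+12+38 = 113
… (106 more)
Ivy → Larch → Hollow → Fenby → North → Juniper: 9+12+23+16+39 = 99  ← best
The minimum is 99.
One shortest path: Ivy → Larch → Hollow → Fenby → North → Juniper.

Minimum one-way distance = 99 m.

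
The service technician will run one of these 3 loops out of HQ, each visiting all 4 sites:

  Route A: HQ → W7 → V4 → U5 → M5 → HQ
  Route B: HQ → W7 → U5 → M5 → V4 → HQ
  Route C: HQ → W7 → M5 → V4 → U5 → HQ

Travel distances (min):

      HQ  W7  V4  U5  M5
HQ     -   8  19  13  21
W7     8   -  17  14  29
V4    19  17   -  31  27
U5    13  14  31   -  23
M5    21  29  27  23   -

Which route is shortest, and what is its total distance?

91 min — Route B is the shortest.

Route A: 8 + 17 + 31 + 23 + 21 = 100
Route B: 8 + 14 + 23 + 27 + 19 = 91
Route C: 8 + 29 + 27 + 31 + 13 = 108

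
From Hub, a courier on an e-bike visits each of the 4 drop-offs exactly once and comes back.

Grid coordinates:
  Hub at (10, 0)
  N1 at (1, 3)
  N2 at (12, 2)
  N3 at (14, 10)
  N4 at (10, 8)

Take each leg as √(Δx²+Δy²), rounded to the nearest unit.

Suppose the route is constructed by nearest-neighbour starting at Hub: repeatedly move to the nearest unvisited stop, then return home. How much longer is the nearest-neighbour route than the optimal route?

3 longer than the optimal tour.

Hub: N2=3, N4=8, N1=9, N3=11 ⇒ N2
N2: N4=6, N3=8, N1=11 ⇒ N4
N4: N3=4, N1=10 ⇒ N3
N3: N1=15 ⇒ N1
NN route Hub → N2 → N4 → N3 → N1 → Hub costs 37.
Optimal: Hub → N1 → N4 → N3 → N2 → Hub costs 34 (by enumerating all 12 distinct tours).
Excess = 37 − 34 = 3.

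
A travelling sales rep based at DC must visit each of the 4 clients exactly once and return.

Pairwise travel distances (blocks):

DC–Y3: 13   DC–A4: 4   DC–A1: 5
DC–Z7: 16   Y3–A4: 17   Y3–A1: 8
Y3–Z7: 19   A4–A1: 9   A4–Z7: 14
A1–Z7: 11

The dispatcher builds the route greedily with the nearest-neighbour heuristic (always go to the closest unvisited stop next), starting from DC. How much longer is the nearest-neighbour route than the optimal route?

From DC: A4=4, A1=5, Y3=13, Z7=16 → choose A4 (4).
From A4: A1=9, Z7=14, Y3=17 → choose A1 (9).
From A1: Y3=8, Z7=11 → choose Y3 (8).
From Y3: Z7=19 → choose Z7 (19).
NN route DC → A4 → A1 → Y3 → Z7 → DC costs 56.
Optimal: DC → Y3 → A1 → Z7 → A4 → DC costs 50 (by enumerating all 12 distinct tours).
Excess = 56 − 50 = 6.

The nearest-neighbour route is 6 blocks longer than optimal.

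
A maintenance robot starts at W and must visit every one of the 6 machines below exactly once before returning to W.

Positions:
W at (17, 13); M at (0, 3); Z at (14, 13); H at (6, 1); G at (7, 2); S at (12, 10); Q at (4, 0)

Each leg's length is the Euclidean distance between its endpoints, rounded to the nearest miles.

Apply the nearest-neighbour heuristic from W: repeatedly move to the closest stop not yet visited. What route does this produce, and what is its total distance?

Nearest-neighbour total = 44 miles; route W → Z → S → G → H → Q → M → W.

W → [Z:3 / S:6 / G:15 / H:16 / Q:18 / M:20] → Z (3)
Z → [S:4 / G:13 / H:14 / Q:16 / M:17] → S (4)
S → [G:9 / H:11 / Q:13 / M:14] → G (9)
G → [H:1 / Q:4 / M:7] → H (1)
H → [Q:2 / M:6] → Q (2)
Q → [M:5] → M (5)
Return M→W: 20.
Total = 3 + 4 + 9 + 1 + 2 + 5 + 20 = 44.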